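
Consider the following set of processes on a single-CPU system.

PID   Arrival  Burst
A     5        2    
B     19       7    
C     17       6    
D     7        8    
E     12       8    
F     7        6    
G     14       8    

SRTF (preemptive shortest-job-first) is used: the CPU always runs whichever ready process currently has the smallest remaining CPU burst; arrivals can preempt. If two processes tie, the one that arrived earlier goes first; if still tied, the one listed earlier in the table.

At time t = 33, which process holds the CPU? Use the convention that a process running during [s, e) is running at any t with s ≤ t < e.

Gantt: | idle 0-5 | A 5-7 | F 7-13 | D 13-21 | C 21-27 | B 27-34 | E 34-42 | G 42-50 |
Completion: A=7  B=34  C=27  D=21  E=42  F=13  G=50
Turnaround (C−A): A=2  B=15  C=10  D=14  E=30  F=6  G=36

B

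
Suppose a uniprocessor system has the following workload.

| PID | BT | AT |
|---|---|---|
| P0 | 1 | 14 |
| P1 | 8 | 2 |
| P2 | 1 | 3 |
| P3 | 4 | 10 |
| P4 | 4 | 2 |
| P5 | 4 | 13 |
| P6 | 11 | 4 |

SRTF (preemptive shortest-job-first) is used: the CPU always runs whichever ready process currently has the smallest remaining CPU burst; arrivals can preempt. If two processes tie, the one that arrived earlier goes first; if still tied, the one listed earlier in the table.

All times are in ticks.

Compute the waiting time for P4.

1

Schedule: | idle 0-2 | P4 2-3 | P2 3-4 | P4 4-7 | P1 7-10 | P3 10-14 | P0 14-15 | P5 15-19 | P1 19-24 | P6 24-35 |
Completion: P0=15  P1=24  P2=4  P3=14  P4=7  P5=19  P6=35
Turnaround (C−A): P0=1  P1=22  P2=1  P3=4  P4=5  P5=6  P6=31
Waiting(P4) = turnaround − burst = 5 − 4 = 1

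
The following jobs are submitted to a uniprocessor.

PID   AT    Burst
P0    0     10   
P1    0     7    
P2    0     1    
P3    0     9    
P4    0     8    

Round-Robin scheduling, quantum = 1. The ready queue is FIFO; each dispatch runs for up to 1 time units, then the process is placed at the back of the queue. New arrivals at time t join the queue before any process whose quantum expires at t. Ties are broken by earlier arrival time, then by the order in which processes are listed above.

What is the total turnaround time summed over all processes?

Schedule: | P0 0-1 | P1 1-2 | P2 2-3 | P3 3-4 | P4 4-5 | P0 5-6 | P1 6-7 | P3 7-8 | P4 8-9 | P0 9-10 | P1 10-11 | P3 11-12 | P4 12-13 | P0 13-14 | P1 14-15 | P3 15-16 | P4 16-17 | P0 17-18 | P1 18-19 | P3 19-20 | P4 20-21 | P0 21-22 | P1 22-23 | P3 23-24 | P4 24-25 | P0 25-26 | P1 26-27 | P3 27-28 | P4 28-29 | P0 29-30 | P3 30-31 | P4 31-32 | P0 32-33 | P3 33-34 | P0 34-35 |
Completion: P0=35  P1=27  P2=3  P3=34  P4=32
Turnaround (C−A): P0=35  P1=27  P2=3  P3=34  P4=32
Turnaround = completion − arrival: P0=35, P1=27, P2=3, P3=34, P4=32
Total turnaround = 35 + 27 + 3 + 34 + 32 = 131

131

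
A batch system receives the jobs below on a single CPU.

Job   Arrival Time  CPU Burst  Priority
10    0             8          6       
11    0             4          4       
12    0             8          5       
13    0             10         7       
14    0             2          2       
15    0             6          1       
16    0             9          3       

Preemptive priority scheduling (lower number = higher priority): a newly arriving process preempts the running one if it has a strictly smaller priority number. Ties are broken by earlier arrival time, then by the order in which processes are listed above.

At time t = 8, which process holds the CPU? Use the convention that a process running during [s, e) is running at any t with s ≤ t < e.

16

Gantt: | 15 0-6 | 14 6-8 | 16 8-17 | 11 17-21 | 12 21-29 | 10 29-37 | 13 37-47 |
Completion: 10=37  11=21  12=29  13=47  14=8  15=6  16=17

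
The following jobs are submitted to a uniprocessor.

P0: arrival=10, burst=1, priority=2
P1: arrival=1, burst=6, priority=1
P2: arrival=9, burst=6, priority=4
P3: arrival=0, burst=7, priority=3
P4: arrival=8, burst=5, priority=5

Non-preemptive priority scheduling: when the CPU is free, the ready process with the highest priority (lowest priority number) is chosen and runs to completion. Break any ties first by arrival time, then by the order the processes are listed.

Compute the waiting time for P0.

3

Timeline: | P3 0-7 | P1 7-13 | P0 13-14 | P2 14-20 | P4 20-25 |
Completion: P0=14  P1=13  P2=20  P3=7  P4=25
Turnaround (C−A): P0=4  P1=12  P2=11  P3=7  P4=17
Waiting(P0) = turnaround − burst = 4 − 1 = 3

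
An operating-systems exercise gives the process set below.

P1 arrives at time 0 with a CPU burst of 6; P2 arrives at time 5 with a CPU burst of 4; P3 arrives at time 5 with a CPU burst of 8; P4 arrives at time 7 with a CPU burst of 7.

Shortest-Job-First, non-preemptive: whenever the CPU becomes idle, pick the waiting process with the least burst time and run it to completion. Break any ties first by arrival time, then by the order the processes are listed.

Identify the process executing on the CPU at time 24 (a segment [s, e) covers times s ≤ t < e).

P3

Gantt: | P1 0-6 | P2 6-10 | P4 10-17 | P3 17-25 |
Completion: P1=6  P2=10  P3=25  P4=17
Turnaround (C−A): P1=6  P2=5  P3=20  P4=10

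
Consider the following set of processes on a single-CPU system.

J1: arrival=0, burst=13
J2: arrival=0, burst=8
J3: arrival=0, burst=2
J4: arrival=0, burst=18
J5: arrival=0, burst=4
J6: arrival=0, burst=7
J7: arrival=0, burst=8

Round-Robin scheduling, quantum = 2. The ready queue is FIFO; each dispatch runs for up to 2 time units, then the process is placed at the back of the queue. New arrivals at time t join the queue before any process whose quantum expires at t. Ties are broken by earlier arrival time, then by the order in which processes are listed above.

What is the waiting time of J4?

Gantt: | J1 0-2 | J2 2-4 | J3 4-6 | J4 6-8 | J5 8-10 | J6 10-12 | J7 12-14 | J1 14-16 | J2 16-18 | J4 18-20 | J5 20-22 | J6 22-24 | J7 24-26 | J1 26-28 | J2 28-30 | J4 30-32 | J6 32-34 | J7 34-36 | J1 36-38 | J2 38-40 | J4 40-42 | J6 42-43 | J7 43-45 | J1 45-47 | J4 47-49 | J1 49-51 | J4 51-53 | J1 53-54 | J4 54-60 |
Completion: J1=54  J2=40  J3=6  J4=60  J5=22  J6=43  J7=45
Turnaround (C−A): J1=54  J2=40  J3=6  J4=60  J5=22  J6=43  J7=45
Waiting(J4) = turnaround − burst = 60 − 18 = 42

42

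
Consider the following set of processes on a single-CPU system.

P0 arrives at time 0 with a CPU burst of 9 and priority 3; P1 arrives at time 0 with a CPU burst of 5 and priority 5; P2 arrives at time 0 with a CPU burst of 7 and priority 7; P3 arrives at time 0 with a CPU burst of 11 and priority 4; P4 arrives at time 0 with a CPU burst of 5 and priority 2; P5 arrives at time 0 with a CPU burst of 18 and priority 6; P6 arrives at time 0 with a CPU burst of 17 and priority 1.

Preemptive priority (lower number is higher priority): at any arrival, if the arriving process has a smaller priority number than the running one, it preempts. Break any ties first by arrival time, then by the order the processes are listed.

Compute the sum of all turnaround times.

296

Schedule: | P6 0-17 | P4 17-22 | P0 22-31 | P3 31-42 | P1 42-47 | P5 47-65 | P2 65-72 |
Completion: P0=31  P1=47  P2=72  P3=42  P4=22  P5=65  P6=17
Turnaround = completion − arrival: P0=31, P1=47, P2=72, P3=42, P4=22, P5=65, P6=17
Total turnaround = 31 + 47 + 72 + 42 + 22 + 65 + 17 = 296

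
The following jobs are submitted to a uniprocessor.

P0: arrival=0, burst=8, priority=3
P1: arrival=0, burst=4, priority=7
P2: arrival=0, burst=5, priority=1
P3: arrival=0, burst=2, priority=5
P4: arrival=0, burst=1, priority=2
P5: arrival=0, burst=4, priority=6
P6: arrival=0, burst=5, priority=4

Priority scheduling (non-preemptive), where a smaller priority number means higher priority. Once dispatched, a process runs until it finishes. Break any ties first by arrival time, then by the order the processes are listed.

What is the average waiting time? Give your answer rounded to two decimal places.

Timeline: | P2 0-5 | P4 5-6 | P0 6-14 | P6 14-19 | P3 19-21 | P5 21-25 | P1 25-29 |
Completion: P0=14  P1=29  P2=5  P3=21  P4=6  P5=25  P6=19
Turnaround (C−A): P0=14  P1=29  P2=5  P3=21  P4=6  P5=25  P6=19
Waiting times: P0=6, P1=25, P2=0, P3=19, P4=5, P5=21, P6=14
Average waiting = (6+25+0+19+5+21+14) / 7 = 90/7 = 12.86

12.86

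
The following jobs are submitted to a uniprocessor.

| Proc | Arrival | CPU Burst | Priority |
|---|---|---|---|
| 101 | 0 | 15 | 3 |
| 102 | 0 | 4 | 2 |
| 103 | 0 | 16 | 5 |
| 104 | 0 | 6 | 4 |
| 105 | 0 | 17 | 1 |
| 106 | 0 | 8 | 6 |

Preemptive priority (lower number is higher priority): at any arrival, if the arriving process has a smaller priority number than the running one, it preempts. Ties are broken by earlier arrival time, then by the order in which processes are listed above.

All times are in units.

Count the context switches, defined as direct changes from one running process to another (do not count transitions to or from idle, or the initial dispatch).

Gantt: | 105 0-17 | 102 17-21 | 101 21-36 | 104 36-42 | 103 42-58 | 106 58-66 |
Completion: 101=36  102=21  103=58  104=42  105=17  106=66
Turnaround (C−A): 101=36  102=21  103=58  104=42  105=17  106=66

5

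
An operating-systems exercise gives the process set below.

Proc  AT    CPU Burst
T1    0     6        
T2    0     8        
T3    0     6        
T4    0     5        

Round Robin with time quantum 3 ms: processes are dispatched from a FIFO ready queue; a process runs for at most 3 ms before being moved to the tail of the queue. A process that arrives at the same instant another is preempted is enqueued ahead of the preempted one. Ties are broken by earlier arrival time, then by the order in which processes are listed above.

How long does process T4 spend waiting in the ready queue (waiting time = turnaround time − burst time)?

18

Timeline: | T1 0-3 | T2 3-6 | T3 6-9 | T4 9-12 | T1 12-15 | T2 15-18 | T3 18-21 | T4 21-23 | T2 23-25 |
Completion: T1=15  T2=25  T3=21  T4=23
Turnaround (C−A): T1=15  T2=25  T3=21  T4=23
Waiting(T4) = turnaround − burst = 23 − 5 = 18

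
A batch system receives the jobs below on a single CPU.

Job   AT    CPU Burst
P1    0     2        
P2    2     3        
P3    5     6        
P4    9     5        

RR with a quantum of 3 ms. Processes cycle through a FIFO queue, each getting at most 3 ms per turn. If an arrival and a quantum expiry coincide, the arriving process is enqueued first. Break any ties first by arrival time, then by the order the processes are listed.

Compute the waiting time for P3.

Timeline: | P1 0-2 | P2 2-5 | P3 5-11 | P4 11-16 |
Completion: P1=2  P2=5  P3=11  P4=16
Waiting(P3) = turnaround − burst = 6 − 6 = 0

0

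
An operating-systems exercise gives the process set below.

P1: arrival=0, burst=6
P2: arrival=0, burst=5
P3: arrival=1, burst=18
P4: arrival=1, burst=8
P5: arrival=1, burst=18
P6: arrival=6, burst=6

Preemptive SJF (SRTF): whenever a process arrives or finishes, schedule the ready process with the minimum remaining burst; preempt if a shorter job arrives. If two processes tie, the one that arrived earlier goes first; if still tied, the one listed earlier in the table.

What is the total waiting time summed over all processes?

92

Schedule: | P2 0-5 | P1 5-11 | P6 11-17 | P4 17-25 | P3 25-43 | P5 43-61 |
Completion: P1=11  P2=5  P3=43  P4=25  P5=61  P6=17
Turnaround (C−A): P1=11  P2=5  P3=42  P4=24  P5=60  P6=11
Waiting = turnaround − burst: P1=5, P2=0, P3=24, P4=16, P5=42, P6=5
Total waiting = 5 + 0 + 24 + 16 + 42 + 5 = 92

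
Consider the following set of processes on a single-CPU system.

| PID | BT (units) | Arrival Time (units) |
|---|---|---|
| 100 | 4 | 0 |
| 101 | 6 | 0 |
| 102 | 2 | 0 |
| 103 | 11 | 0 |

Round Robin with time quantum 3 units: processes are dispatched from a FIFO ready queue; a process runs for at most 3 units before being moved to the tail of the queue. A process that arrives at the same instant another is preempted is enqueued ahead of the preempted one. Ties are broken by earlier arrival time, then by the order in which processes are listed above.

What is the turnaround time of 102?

8

Timeline: | 100 0-3 | 101 3-6 | 102 6-8 | 103 8-11 | 100 11-12 | 101 12-15 | 103 15-23 |
Completion: 100=12  101=15  102=8  103=23
Turnaround (C−A): 100=12  101=15  102=8  103=23
Turnaround(102) = completion − arrival = 8 − 0 = 8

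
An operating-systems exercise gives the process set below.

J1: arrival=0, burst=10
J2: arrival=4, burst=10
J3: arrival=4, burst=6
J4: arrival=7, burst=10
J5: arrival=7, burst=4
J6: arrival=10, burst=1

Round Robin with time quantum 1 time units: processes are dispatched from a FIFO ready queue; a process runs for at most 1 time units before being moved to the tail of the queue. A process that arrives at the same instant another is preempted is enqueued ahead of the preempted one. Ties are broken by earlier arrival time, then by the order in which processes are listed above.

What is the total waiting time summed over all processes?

111

Timeline: | J1 0-4 | J2 4-5 | J3 5-6 | J1 6-7 | J2 7-8 | J3 8-9 | J4 9-10 | J5 10-11 | J1 11-12 | J2 12-13 | J3 13-14 | J6 14-15 | J4 15-16 | J5 16-17 | J1 17-18 | J2 18-19 | J3 19-20 | J4 20-21 | J5 21-22 | J1 22-23 | J2 23-24 | J3 24-25 | J4 25-26 | J5 26-27 | J1 27-28 | J2 28-29 | J3 29-30 | J4 30-31 | J1 31-32 | J2 32-33 | J4 33-34 | J2 34-35 | J4 35-36 | J2 36-37 | J4 37-38 | J2 38-39 | J4 39-41 |
Completion: J1=32  J2=39  J3=30  J4=41  J5=27  J6=15
Turnaround (C−A): J1=32  J2=35  J3=26  J4=34  J5=20  J6=5
Waiting = turnaround − burst: J1=22, J2=25, J3=20, J4=24, J5=16, J6=4
Total waiting = 22 + 25 + 20 + 24 + 16 + 4 = 111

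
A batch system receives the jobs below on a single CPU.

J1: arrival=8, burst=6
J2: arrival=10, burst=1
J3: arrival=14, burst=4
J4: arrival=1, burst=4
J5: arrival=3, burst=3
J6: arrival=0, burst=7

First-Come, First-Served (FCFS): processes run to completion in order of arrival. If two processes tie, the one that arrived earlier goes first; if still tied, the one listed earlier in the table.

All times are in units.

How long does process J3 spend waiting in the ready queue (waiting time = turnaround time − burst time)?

7

Gantt: | J6 0-7 | J4 7-11 | J5 11-14 | J1 14-20 | J2 20-21 | J3 21-25 |
Completion: J1=20  J2=21  J3=25  J4=11  J5=14  J6=7
Turnaround (C−A): J1=12  J2=11  J3=11  J4=10  J5=11  J6=7
Waiting(J3) = turnaround − burst = 11 − 4 = 7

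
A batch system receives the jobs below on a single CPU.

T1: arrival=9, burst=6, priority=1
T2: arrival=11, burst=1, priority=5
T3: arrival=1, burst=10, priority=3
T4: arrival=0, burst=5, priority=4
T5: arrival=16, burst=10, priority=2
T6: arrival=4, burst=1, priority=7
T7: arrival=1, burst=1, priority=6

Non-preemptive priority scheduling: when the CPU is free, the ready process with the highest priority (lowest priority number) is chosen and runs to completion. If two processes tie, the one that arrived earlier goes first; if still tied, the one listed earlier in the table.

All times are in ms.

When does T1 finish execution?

Schedule: | T4 0-5 | T3 5-15 | T1 15-21 | T5 21-31 | T2 31-32 | T7 32-33 | T6 33-34 |
Completion: T1=21  T2=32  T3=15  T4=5  T5=31  T6=34  T7=33

21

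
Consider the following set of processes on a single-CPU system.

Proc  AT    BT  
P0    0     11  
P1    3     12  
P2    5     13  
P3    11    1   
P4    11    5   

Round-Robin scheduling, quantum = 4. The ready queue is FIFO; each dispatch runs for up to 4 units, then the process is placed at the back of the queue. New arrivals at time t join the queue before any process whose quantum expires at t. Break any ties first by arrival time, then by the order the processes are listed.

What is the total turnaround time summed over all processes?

134

Schedule: | P0 0-4 | P1 4-8 | P0 8-12 | P2 12-16 | P1 16-20 | P3 20-21 | P4 21-25 | P0 25-28 | P2 28-32 | P1 32-36 | P4 36-37 | P2 37-42 |
Completion: P0=28  P1=36  P2=42  P3=21  P4=37
Turnaround = completion − arrival: P0=28, P1=33, P2=37, P3=10, P4=26
Total turnaround = 28 + 33 + 37 + 10 + 26 = 134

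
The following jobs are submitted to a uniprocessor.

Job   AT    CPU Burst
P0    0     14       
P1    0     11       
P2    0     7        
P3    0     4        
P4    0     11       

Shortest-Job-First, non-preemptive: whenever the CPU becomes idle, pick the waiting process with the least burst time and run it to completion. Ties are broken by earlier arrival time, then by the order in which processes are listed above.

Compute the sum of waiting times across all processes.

70

Schedule: | P3 0-4 | P2 4-11 | P1 11-22 | P4 22-33 | P0 33-47 |
Completion: P0=47  P1=22  P2=11  P3=4  P4=33
Turnaround (C−A): P0=47  P1=22  P2=11  P3=4  P4=33
Waiting = turnaround − burst: P0=33, P1=11, P2=4, P3=0, P4=22
Total waiting = 33 + 11 + 4 + 0 + 22 = 70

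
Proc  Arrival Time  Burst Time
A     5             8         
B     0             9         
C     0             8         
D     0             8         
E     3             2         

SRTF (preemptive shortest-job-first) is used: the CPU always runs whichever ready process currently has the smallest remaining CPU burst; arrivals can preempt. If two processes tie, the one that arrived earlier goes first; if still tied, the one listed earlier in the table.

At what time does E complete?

Timeline: | C 0-3 | E 3-5 | C 5-10 | D 10-18 | A 18-26 | B 26-35 |
Completion: A=26  B=35  C=10  D=18  E=5
Turnaround (C−A): A=21  B=35  C=10  D=18  E=2

5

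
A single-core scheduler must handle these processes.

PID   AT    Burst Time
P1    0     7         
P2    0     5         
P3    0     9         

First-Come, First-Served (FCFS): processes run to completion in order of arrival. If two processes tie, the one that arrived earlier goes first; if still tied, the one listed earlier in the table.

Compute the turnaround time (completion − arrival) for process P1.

Schedule: | P1 0-7 | P2 7-12 | P3 12-21 |
Completion: P1=7  P2=12  P3=21
Turnaround (C−A): P1=7  P2=12  P3=21
Turnaround(P1) = completion − arrival = 7 − 0 = 7

7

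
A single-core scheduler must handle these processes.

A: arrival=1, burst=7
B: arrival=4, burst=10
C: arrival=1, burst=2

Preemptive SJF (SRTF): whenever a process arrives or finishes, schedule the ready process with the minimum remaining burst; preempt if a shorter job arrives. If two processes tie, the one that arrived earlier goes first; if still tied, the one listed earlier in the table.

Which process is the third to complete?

Gantt: | idle 0-1 | C 1-3 | A 3-10 | B 10-20 |
Completion: A=10  B=20  C=3
Turnaround (C−A): A=9  B=16  C=2
Finish order: C → A → B

B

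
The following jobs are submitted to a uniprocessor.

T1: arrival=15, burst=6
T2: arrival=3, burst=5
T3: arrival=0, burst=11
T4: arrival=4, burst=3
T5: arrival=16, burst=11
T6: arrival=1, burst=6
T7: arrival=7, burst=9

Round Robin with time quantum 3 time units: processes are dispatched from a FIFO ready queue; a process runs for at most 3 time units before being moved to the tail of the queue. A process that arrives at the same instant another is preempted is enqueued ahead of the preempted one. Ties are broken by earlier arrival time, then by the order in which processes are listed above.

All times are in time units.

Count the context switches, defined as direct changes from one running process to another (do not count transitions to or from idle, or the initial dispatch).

Schedule: | T3 0-3 | T6 3-6 | T2 6-9 | T3 9-12 | T4 12-15 | T6 15-18 | T7 18-21 | T2 21-23 | T3 23-26 | T1 26-29 | T5 29-32 | T7 32-35 | T3 35-37 | T1 37-40 | T5 40-43 | T7 43-46 | T5 46-51 |
Completion: T1=40  T2=23  T3=37  T4=15  T5=51  T6=18  T7=46
Turnaround (C−A): T1=25  T2=20  T3=37  T4=11  T5=35  T6=17  T7=39

16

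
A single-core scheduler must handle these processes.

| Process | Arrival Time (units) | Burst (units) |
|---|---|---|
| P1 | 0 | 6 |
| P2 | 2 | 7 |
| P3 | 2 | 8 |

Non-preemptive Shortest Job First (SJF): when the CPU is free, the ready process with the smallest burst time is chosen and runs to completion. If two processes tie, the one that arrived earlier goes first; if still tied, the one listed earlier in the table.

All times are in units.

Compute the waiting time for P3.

Timeline: | P1 0-6 | P2 6-13 | P3 13-21 |
Completion: P1=6  P2=13  P3=21
Turnaround (C−A): P1=6  P2=11  P3=19
Waiting(P3) = turnaround − burst = 19 − 8 = 11

11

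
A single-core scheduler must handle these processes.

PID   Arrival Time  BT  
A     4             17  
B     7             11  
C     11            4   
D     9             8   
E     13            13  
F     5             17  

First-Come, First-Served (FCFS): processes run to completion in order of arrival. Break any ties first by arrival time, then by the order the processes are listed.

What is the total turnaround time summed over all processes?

251

Gantt: | idle 0-4 | A 4-21 | F 21-38 | B 38-49 | D 49-57 | C 57-61 | E 61-74 |
Completion: A=21  B=49  C=61  D=57  E=74  F=38
Turnaround (C−A): A=17  B=42  C=50  D=48  E=61  F=33
Turnaround = completion − arrival: A=17, B=42, C=50, D=48, E=61, F=33
Total turnaround = 17 + 42 + 50 + 48 + 61 + 33 = 251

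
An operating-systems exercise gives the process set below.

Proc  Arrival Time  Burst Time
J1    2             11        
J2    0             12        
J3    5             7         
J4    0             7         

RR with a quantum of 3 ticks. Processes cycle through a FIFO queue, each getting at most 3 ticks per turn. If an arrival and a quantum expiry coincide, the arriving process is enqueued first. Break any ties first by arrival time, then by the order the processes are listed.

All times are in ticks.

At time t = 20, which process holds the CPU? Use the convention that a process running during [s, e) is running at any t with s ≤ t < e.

J1

Timeline: | J2 0-3 | J4 3-6 | J1 6-9 | J2 9-12 | J3 12-15 | J4 15-18 | J1 18-21 | J2 21-24 | J3 24-27 | J4 27-28 | J1 28-31 | J2 31-34 | J3 34-35 | J1 35-37 |
Completion: J1=37  J2=34  J3=35  J4=28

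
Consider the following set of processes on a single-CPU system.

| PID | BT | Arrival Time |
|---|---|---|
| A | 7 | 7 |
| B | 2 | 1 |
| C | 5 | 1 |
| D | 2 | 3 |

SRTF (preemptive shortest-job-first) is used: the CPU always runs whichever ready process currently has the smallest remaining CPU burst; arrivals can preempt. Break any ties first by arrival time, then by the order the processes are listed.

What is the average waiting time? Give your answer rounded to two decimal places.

1.75

Timeline: | idle 0-1 | B 1-3 | D 3-5 | C 5-10 | A 10-17 |
Completion: A=17  B=3  C=10  D=5
Turnaround (C−A): A=10  B=2  C=9  D=2
Waiting times: A=3, B=0, C=4, D=0
Average waiting = (3+0+4+0) / 4 = 7/4 = 1.75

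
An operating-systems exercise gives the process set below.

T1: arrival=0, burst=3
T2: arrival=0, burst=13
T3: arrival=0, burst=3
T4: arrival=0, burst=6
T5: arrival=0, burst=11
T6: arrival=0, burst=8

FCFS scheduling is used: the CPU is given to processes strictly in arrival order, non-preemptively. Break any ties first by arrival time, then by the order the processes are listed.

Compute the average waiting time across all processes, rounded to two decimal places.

16.50

Schedule: | T1 0-3 | T2 3-16 | T3 16-19 | T4 19-25 | T5 25-36 | T6 36-44 |
Completion: T1=3  T2=16  T3=19  T4=25  T5=36  T6=44
Waiting times: T1=0, T2=3, T3=16, T4=19, T5=25, T6=36
Average waiting = (0+3+16+19+25+36) / 6 = 99/6 = 16.50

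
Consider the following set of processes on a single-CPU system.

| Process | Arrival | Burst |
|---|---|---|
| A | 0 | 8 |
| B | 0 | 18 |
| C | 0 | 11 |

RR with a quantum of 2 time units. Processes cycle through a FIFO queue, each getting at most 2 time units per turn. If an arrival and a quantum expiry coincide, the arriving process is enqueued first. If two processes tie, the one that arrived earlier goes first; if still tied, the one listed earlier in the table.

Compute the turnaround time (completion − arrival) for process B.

Timeline: | A 0-2 | B 2-4 | C 4-6 | A 6-8 | B 8-10 | C 10-12 | A 12-14 | B 14-16 | C 16-18 | A 18-20 | B 20-22 | C 22-24 | B 24-26 | C 26-28 | B 28-30 | C 30-31 | B 31-37 |
Completion: A=20  B=37  C=31
Turnaround (C−A): A=20  B=37  C=31
Turnaround(B) = completion − arrival = 37 − 0 = 37

37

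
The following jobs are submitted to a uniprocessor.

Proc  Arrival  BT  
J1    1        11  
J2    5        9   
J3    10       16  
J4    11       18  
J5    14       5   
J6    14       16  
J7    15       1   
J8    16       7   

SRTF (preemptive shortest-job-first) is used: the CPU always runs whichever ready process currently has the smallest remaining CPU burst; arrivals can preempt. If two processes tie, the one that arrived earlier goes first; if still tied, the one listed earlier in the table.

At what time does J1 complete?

12

Gantt: | idle 0-1 | J1 1-12 | J2 12-14 | J5 14-15 | J7 15-16 | J5 16-20 | J2 20-27 | J8 27-34 | J3 34-50 | J6 50-66 | J4 66-84 |
Completion: J1=12  J2=27  J3=50  J4=84  J5=20  J6=66  J7=16  J8=34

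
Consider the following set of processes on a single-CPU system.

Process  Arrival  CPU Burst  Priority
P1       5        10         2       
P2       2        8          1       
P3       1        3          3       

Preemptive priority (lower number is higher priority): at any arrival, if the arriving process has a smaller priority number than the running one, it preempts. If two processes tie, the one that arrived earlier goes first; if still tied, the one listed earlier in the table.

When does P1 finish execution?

Schedule: | idle 0-1 | P3 1-2 | P2 2-10 | P1 10-20 | P3 20-22 |
Completion: P1=20  P2=10  P3=22
Turnaround (C−A): P1=15  P2=8  P3=21

20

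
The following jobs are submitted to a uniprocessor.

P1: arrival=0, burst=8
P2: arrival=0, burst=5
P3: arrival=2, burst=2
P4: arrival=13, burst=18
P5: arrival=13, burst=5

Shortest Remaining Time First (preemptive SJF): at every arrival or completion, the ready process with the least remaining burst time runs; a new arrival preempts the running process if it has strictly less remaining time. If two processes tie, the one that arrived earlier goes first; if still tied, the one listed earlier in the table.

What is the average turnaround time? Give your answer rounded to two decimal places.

11.20

Gantt: | P2 0-2 | P3 2-4 | P2 4-7 | P1 7-15 | P5 15-20 | P4 20-38 |
Completion: P1=15  P2=7  P3=4  P4=38  P5=20
Turnaround times: P1=15, P2=7, P3=2, P4=25, P5=7
Average turnaround = (15+7+2+25+7) / 5 = 56/5 = 11.20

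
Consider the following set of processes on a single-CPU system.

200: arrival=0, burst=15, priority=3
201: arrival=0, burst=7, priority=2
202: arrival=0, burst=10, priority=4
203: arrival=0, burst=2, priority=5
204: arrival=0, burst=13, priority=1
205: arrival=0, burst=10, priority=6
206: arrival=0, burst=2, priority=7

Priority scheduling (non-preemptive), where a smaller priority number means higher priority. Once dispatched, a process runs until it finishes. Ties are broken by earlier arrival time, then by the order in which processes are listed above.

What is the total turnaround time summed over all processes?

276

Schedule: | 204 0-13 | 201 13-20 | 200 20-35 | 202 35-45 | 203 45-47 | 205 47-57 | 206 57-59 |
Completion: 200=35  201=20  202=45  203=47  204=13  205=57  206=59
Turnaround (C−A): 200=35  201=20  202=45  203=47  204=13  205=57  206=59
Turnaround = completion − arrival: 200=35, 201=20, 202=45, 203=47, 204=13, 205=57, 206=59
Total turnaround = 35 + 20 + 45 + 47 + 13 + 57 + 59 = 276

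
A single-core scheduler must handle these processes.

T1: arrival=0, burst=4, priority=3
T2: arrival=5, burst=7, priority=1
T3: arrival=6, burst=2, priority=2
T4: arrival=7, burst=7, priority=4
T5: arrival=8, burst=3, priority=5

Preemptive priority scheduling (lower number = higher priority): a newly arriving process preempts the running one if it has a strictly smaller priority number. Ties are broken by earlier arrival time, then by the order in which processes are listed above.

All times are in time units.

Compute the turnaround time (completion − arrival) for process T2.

Timeline: | T1 0-4 | idle 4-5 | T2 5-12 | T3 12-14 | T4 14-21 | T5 21-24 |
Completion: T1=4  T2=12  T3=14  T4=21  T5=24
Turnaround(T2) = completion − arrival = 12 − 5 = 7

7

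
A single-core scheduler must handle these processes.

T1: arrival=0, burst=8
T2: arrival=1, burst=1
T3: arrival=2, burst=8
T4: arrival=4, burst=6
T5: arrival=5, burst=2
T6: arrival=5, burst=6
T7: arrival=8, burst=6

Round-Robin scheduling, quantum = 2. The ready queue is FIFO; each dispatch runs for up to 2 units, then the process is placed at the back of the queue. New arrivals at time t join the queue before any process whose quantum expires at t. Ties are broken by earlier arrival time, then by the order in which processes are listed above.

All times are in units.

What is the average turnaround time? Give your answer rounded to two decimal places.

Timeline: | T1 0-2 | T2 2-3 | T3 3-5 | T1 5-7 | T4 7-9 | T5 9-11 | T6 11-13 | T3 13-15 | T1 15-17 | T7 17-19 | T4 19-21 | T6 21-23 | T3 23-25 | T1 25-27 | T7 27-29 | T4 29-31 | T6 31-33 | T3 33-35 | T7 35-37 |
Completion: T1=27  T2=3  T3=35  T4=31  T5=11  T6=33  T7=37
Turnaround times: T1=27, T2=2, T3=33, T4=27, T5=6, T6=28, T7=29
Average turnaround = (27+2+33+27+6+28+29) / 7 = 152/7 = 21.71

21.71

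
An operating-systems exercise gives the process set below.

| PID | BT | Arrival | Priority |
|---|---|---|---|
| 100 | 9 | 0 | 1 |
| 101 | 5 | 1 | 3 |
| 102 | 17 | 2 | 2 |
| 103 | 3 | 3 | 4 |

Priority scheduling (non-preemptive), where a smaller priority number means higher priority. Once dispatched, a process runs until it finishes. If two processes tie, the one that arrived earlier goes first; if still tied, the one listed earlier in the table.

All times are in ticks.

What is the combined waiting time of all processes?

Gantt: | 100 0-9 | 102 9-26 | 101 26-31 | 103 31-34 |
Completion: 100=9  101=31  102=26  103=34
Turnaround (C−A): 100=9  101=30  102=24  103=31
Waiting = turnaround − burst: 100=0, 101=25, 102=7, 103=28
Total waiting = 0 + 25 + 7 + 28 = 60

60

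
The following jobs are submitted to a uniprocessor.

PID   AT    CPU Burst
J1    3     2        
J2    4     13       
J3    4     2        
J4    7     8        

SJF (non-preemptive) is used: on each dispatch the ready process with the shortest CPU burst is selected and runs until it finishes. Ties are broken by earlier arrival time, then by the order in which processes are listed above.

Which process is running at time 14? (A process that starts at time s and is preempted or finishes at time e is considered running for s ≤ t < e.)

J4

Timeline: | idle 0-3 | J1 3-5 | J3 5-7 | J4 7-15 | J2 15-28 |
Completion: J1=5  J2=28  J3=7  J4=15
Turnaround (C−A): J1=2  J2=24  J3=3  J4=8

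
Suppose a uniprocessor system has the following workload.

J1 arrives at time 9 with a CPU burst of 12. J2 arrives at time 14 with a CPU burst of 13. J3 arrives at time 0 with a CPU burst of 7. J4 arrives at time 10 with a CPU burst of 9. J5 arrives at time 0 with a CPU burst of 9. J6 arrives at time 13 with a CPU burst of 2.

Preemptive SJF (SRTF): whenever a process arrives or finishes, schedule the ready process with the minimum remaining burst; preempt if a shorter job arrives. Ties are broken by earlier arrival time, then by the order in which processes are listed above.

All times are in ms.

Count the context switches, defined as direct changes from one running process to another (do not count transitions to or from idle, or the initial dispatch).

Gantt: | J3 0-7 | J5 7-13 | J6 13-15 | J5 15-18 | J4 18-27 | J1 27-39 | J2 39-52 |
Completion: J1=39  J2=52  J3=7  J4=27  J5=18  J6=15

6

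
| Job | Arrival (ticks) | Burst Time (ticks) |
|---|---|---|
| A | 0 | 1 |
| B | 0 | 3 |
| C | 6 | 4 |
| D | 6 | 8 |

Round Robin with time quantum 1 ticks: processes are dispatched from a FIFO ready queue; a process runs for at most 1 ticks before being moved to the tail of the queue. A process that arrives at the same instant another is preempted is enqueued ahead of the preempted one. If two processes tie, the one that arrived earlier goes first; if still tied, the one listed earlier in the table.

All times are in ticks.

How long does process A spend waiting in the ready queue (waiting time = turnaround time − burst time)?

0

Timeline: | A 0-1 | B 1-4 | idle 4-6 | C 6-7 | D 7-8 | C 8-9 | D 9-10 | C 10-11 | D 11-12 | C 12-13 | D 13-18 |
Completion: A=1  B=4  C=13  D=18
Turnaround (C−A): A=1  B=4  C=7  D=12
Waiting(A) = turnaround − burst = 1 − 1 = 0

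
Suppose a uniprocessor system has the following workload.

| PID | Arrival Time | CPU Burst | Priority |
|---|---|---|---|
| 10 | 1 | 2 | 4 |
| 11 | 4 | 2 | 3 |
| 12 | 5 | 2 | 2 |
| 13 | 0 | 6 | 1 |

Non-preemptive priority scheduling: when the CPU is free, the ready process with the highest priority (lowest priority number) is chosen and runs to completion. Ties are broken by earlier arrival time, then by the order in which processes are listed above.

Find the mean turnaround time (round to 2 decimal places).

Schedule: | 13 0-6 | 12 6-8 | 11 8-10 | 10 10-12 |
Completion: 10=12  11=10  12=8  13=6
Turnaround (C−A): 10=11  11=6  12=3  13=6
Turnaround times: 10=11, 11=6, 12=3, 13=6
Average turnaround = (11+6+3+6) / 4 = 26/4 = 6.50

6.50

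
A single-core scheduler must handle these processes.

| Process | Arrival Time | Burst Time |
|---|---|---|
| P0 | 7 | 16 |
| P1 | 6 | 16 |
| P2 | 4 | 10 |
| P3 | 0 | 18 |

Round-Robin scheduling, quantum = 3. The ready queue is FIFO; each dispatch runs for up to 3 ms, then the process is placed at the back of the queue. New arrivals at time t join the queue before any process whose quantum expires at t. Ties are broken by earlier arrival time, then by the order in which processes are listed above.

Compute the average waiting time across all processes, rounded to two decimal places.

33.50

Gantt: | P3 0-6 | P2 6-9 | P1 9-12 | P3 12-15 | P0 15-18 | P2 18-21 | P1 21-24 | P3 24-27 | P0 27-30 | P2 30-33 | P1 33-36 | P3 36-39 | P0 39-42 | P2 42-43 | P1 43-46 | P3 46-49 | P0 49-52 | P1 52-55 | P0 55-58 | P1 58-59 | P0 59-60 |
Completion: P0=60  P1=59  P2=43  P3=49
Waiting times: P0=37, P1=37, P2=29, P3=31
Average waiting = (37+37+29+31) / 4 = 134/4 = 33.50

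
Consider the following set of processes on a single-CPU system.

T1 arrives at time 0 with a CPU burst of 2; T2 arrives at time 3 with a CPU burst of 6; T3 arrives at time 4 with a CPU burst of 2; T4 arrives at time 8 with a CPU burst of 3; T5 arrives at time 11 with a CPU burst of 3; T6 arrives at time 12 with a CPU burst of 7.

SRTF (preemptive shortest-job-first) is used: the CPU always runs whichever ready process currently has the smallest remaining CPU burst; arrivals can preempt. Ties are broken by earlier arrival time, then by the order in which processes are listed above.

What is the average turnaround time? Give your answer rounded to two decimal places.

6.00

Gantt: | T1 0-2 | idle 2-3 | T2 3-4 | T3 4-6 | T2 6-11 | T4 11-14 | T5 14-17 | T6 17-24 |
Completion: T1=2  T2=11  T3=6  T4=14  T5=17  T6=24
Turnaround (C−A): T1=2  T2=8  T3=2  T4=6  T5=6  T6=12
Turnaround times: T1=2, T2=8, T3=2, T4=6, T5=6, T6=12
Average turnaround = (2+8+2+6+6+12) / 6 = 36/6 = 6.00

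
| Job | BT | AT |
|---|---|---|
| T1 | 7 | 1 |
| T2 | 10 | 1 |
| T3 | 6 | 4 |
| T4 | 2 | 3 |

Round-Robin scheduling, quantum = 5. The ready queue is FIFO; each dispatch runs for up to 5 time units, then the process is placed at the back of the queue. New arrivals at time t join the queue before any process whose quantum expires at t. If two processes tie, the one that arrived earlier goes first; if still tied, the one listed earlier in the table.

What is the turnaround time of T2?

24

Schedule: | idle 0-1 | T1 1-6 | T2 6-11 | T4 11-13 | T3 13-18 | T1 18-20 | T2 20-25 | T3 25-26 |
Completion: T1=20  T2=25  T3=26  T4=13
Turnaround (C−A): T1=19  T2=24  T3=22  T4=10
Turnaround(T2) = completion − arrival = 25 − 1 = 24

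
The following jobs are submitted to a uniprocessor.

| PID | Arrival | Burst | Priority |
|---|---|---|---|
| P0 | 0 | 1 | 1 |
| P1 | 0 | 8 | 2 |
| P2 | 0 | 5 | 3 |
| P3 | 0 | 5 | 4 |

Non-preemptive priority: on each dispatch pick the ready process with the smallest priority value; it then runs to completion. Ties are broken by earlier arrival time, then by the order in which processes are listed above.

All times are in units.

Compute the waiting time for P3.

Schedule: | P0 0-1 | P1 1-9 | P2 9-14 | P3 14-19 |
Completion: P0=1  P1=9  P2=14  P3=19
Waiting(P3) = turnaround − burst = 19 − 5 = 14

14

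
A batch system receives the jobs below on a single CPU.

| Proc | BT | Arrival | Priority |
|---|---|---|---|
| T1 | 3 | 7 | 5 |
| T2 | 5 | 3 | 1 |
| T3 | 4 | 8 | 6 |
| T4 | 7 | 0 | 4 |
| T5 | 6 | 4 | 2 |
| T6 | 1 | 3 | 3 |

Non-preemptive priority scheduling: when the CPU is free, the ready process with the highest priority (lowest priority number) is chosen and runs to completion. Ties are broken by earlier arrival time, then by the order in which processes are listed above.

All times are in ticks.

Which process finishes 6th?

Gantt: | T4 0-7 | T2 7-12 | T5 12-18 | T6 18-19 | T1 19-22 | T3 22-26 |
Completion: T1=22  T2=12  T3=26  T4=7  T5=18  T6=19
Turnaround (C−A): T1=15  T2=9  T3=18  T4=7  T5=14  T6=16
Finish order: T4 → T2 → T5 → T6 → T1 → T3

T3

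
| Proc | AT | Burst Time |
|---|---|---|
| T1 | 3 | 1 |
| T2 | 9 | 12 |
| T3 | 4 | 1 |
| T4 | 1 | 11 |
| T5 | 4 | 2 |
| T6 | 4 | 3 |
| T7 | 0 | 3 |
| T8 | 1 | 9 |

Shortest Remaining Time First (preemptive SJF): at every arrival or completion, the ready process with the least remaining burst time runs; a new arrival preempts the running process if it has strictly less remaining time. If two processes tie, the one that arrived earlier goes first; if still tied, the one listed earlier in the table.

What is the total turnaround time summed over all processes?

Schedule: | T7 0-3 | T1 3-4 | T3 4-5 | T5 5-7 | T6 7-10 | T8 10-19 | T4 19-30 | T2 30-42 |
Completion: T1=4  T2=42  T3=5  T4=30  T5=7  T6=10  T7=3  T8=19
Turnaround (C−A): T1=1  T2=33  T3=1  T4=29  T5=3  T6=6  T7=3  T8=18
Turnaround = completion − arrival: T1=1, T2=33, T3=1, T4=29, T5=3, T6=6, T7=3, T8=18
Total turnaround = 1 + 33 + 1 + 29 + 3 + 6 + 3 + 18 = 94

94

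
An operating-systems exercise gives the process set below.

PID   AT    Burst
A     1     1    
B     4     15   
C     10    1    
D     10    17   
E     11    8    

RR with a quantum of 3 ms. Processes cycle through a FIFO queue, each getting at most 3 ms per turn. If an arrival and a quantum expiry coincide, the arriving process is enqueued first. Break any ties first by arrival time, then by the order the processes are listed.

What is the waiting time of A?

Timeline: | idle 0-1 | A 1-2 | idle 2-4 | B 4-10 | C 10-11 | D 11-14 | B 14-17 | E 17-20 | D 20-23 | B 23-26 | E 26-29 | D 29-32 | B 32-35 | E 35-37 | D 37-45 |
Completion: A=2  B=35  C=11  D=45  E=37
Turnaround (C−A): A=1  B=31  C=1  D=35  E=26
Waiting(A) = turnaround − burst = 1 − 1 = 0

0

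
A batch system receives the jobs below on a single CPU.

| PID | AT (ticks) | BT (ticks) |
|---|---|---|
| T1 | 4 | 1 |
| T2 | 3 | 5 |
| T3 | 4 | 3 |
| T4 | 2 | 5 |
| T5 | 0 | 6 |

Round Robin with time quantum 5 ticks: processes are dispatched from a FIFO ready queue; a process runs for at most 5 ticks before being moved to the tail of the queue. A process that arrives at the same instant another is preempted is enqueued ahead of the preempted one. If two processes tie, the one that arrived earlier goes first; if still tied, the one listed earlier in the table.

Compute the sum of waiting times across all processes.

Schedule: | T5 0-5 | T4 5-10 | T2 10-15 | T1 15-16 | T3 16-19 | T5 19-20 |
Completion: T1=16  T2=15  T3=19  T4=10  T5=20
Waiting = turnaround − burst: T1=11, T2=7, T3=12, T4=3, T5=14
Total waiting = 11 + 7 + 12 + 3 + 14 = 47

47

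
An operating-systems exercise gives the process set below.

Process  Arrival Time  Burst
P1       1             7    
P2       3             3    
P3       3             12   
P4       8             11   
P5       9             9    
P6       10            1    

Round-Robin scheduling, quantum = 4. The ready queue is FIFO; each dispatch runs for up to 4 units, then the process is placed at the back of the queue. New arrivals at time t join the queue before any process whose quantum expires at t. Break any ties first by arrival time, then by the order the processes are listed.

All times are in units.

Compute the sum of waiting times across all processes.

97

Gantt: | idle 0-1 | P1 1-5 | P2 5-8 | P3 8-12 | P1 12-15 | P4 15-19 | P5 19-23 | P6 23-24 | P3 24-28 | P4 28-32 | P5 32-36 | P3 36-40 | P4 40-43 | P5 43-44 |
Completion: P1=15  P2=8  P3=40  P4=43  P5=44  P6=24
Turnaround (C−A): P1=14  P2=5  P3=37  P4=35  P5=35  P6=14
Waiting = turnaround − burst: P1=7, P2=2, P3=25, P4=24, P5=26, P6=13
Total waiting = 7 + 2 + 25 + 24 + 26 + 13 = 97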